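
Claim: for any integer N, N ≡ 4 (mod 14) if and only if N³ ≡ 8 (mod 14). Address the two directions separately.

Forward direction. Suppose N ≡ 4 (mod 14). Write N = 14j + 4. Then (14j + 4)³ = 2744j³ + 2352j² + 672j + 64 = 14(196j³ + 168j² + 48j + 4) + 8, so N³ ≡ 8 (mod 14).

Converse. This fails: take N = 2. Then 2³ = 8 ≡ 8 (mod 14), yet 2 ≡ 2 (mod 14), not 4.

(⇒) holds; (⇐) fails.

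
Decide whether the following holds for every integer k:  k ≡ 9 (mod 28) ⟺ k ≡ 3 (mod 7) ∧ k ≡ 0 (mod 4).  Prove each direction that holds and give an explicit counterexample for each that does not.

Neither implication holds.

Forward direction. This fails: k = 9 gives 9 ≡ 9 (mod 28) but 9 ≡ 2 (mod 7), so the conjunction on the right does not hold.

Converse. This fails: k = 24 satisfies both congruences on the right (24 ≡ 3 mod 7 and 24 ≡ 0 mod 4) yet 24 ≡ 24 (mod 28), not 9.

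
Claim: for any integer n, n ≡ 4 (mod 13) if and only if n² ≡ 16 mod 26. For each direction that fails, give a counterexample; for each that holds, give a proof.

Neither direction holds.

(⇒) This fails: take n = 17. Then 17 ≡ 4 (mod 13), but 17² = 289 ≡ 3 (mod 26), not 16.

(⇐) This fails: take n = 22. Then 22² = 484 ≡ 16 (mod 26), yet 22 ≡ 9 (mod 13), not 4.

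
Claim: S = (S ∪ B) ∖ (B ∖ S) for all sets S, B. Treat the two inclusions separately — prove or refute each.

Both inclusions hold; the sets are equal.

(⟸) Let x ∈ (S ∪ B) ∖ (B ∖ S). Then either x ∈ S and x ∉ B; or x ∈ S ∩ B. In each case x ∈ S, so (S ∪ B) ∖ (B ∖ S) ⊆ S.

(⟹) Let x ∈ S. Then either x ∈ S and x ∉ B; or x ∈ S ∩ B. In each case x ∈ (S ∪ B) ∖ (B ∖ S), so S ⊆ (S ∪ B) ∖ (B ∖ S).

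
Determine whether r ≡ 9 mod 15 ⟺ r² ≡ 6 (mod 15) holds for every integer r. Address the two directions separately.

(⇒) Suppose r ≡ 9 mod 15. Write r = 15j + 9. Then (15j + 9)² = 225j² + 270j + 81 = 15(15j² + 18j + 5) + 6, so r² ≡ 6 (mod 15).

(⇐) This fails: take r = 6. Then 6² = 36 ≡ 6 (mod 15), yet 6 ≡ 6 (mod 15), not 9.

Only the forward implication holds.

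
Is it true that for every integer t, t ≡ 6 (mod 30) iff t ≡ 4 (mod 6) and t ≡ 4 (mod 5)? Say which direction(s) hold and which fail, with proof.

Forward direction. This fails: t = 6 gives 6 ≡ 6 (mod 30) but 6 ≡ 0 (mod 6), so the conjunction on the right does not hold.

Converse. This fails: t = 4 satisfies both congruences on the right (4 ≡ 4 mod 6 and 4 ≡ 4 mod 5) yet 4 ≡ 4 (mod 30), not 6.

Neither direction holds.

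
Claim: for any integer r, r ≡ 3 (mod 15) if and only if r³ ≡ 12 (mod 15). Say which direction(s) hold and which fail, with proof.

Equivalent; both directions hold.

(←) Suppose r³ ≡ 12 (mod 15). The only residue r in {0, …, 14} with r³ ≡ 12 (mod 15) is r = 3, so r ≡ 3 (mod 15).

(→) Suppose r ≡ 3 (mod 15). Write r = 15j + 3. Then (15j + 3)³ = 3375j³ + 2025j² + 405j + 27 = 15(225j³ + 135j² + 27j + 1) + 12, so r³ ≡ 12 (mod 15).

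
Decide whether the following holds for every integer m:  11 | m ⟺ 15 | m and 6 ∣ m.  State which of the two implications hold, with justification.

(⇒) This fails: take m = 11. Certainly 11 ∣ 11, but 15 ∤ 11.

(⇐) This fails: take m = 30. Both 15 ∣ 30 and 6 ∣ 30, yet 30 is not a multiple of 11 (since 30 = 2·11 + 8), so 11 ∤ 30.

(⇒) fails and (⇐) fails.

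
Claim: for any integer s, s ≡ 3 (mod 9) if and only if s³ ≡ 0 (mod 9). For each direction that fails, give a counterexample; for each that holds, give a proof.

[⇒] Suppose s ≡ 3 (mod 9). Write s = 9j + 3. Then (9j + 3)³ = 729j³ + 729j² + 243j + 27 = 9(81j³ + 81j² + 27j + 3) + 0, so s³ ≡ 0 (mod 9).

[⇐] This fails: take s = 0. Then 0³ = 0 ≡ 0 (mod 9), yet 0 ≡ 0 (mod 9), not 3.

Not equivalent: only (⇒) holds.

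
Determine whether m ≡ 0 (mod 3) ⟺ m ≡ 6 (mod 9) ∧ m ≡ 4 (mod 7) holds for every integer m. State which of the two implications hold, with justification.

(⟹) This fails: m = 0 gives 0 ≡ 0 (mod 3) but 0 ≡ 0 (mod 9), so the conjunction on the right does not hold.

(⟸) Conversely, if m ≡ 6 (mod 9) and m ≡ 4 (mod 7), then by the Chinese remainder theorem m ≡ 60 (mod 63). Since 60 ≡ 0 (mod 3) and 3 ∣ 63, we get m ≡ 0 (mod 3).

Not equivalent: only (⇐) holds.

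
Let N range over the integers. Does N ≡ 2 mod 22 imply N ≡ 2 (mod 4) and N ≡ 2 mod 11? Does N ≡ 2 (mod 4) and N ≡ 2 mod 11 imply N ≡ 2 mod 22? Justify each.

(⟹) This fails: N = 24 gives 24 ≡ 2 (mod 22) but 24 ≡ 0 (mod 4), so the conjunction on the right does not hold.

(⟸) Conversely, if N ≡ 2 (mod 4) and N ≡ 2 (mod 11), then by the Chinese remainder theorem N ≡ 2 (mod 44). Since 2 ≡ 2 (mod 22) and 22 ∣ 44, we get N ≡ 2 (mod 22).

Only the converse holds.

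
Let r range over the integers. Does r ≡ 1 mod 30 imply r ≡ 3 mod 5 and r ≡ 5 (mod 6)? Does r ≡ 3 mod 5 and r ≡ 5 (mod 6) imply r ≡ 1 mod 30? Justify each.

(⇒) This fails: r = 1 gives 1 ≡ 1 (mod 30) but 1 ≡ 1 (mod 5), so the conjunction on the right does not hold.

(⇐) This fails: r = 23 satisfies both congruences on the right (23 ≡ 3 mod 5 and 23 ≡ 5 mod 6) yet 23 ≡ 23 (mod 30), not 1.

Neither direction holds.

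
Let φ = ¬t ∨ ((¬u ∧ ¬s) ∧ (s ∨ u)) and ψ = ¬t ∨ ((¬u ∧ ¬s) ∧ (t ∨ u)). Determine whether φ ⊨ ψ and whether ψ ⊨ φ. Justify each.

The forward direction holds; the converse fails.

(⇒) Assume the antecedent. If s is true, the antecedent forces (s = T, t = F, u = F) or (s = T, t = F, u = T), and ¬t ∨ ((¬u ∧ ¬s) ∧ (t ∨ u)) holds there. If s is false, the antecedent forces (s = F, t = F, u = F) or (s = F, t = F, u = T), and ¬t ∨ ((¬u ∧ ¬s) ∧ (t ∨ u)) holds there. Either way ¬t ∨ ((¬u ∧ ¬s) ∧ (t ∨ u)) holds.

(⇐) This fails. Under s = F, t = T, u = F, the left side is false but the right side is true.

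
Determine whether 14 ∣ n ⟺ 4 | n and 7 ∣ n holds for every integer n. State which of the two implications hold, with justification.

(⇒) fails; (⇐) holds.

(⇒) This fails: take n = 14. Certainly 14 ∣ 14, but 4 ∤ 14.

(⇐) Suppose 4 ∣ n and 7 ∣ n. Any common multiple of 4 and 7 is a multiple of their lcm; here gcd(4, 7) = 1, so lcm(4, 7) = 4·7 = 28, so 28 ∣ n. Since 14 ∣ 28, it follows that 14 ∣ n.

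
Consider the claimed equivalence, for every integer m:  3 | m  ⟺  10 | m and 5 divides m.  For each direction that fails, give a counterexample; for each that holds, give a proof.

(→) This fails: take m = 3. Certainly 3 ∣ 3, but 10 ∤ 3.

(←) This fails: take m = 10. Both 10 ∣ 10 and 5 ∣ 10, yet 10 is not a multiple of 3 (since 10 = 3·3 + 1), so 3 ∤ 10.

Neither implication holds.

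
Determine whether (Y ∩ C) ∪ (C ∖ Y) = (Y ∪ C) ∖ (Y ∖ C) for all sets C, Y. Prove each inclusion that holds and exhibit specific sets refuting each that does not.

The two sets are equal.

(⟹) Let x ∈ (Y ∩ C) ∪ (C ∖ Y). Then either x ∈ C and x ∉ Y; or x ∈ C ∩ Y. In each case x ∈ (Y ∪ C) ∖ (Y ∖ C), so (Y ∩ C) ∪ (C ∖ Y) ⊆ (Y ∪ C) ∖ (Y ∖ C).

(⟸) Let x ∈ (Y ∪ C) ∖ (Y ∖ C). Then either x ∈ C and x ∉ Y; or x ∈ C ∩ Y. In each case x ∈ (Y ∩ C) ∪ (C ∖ Y), so (Y ∪ C) ∖ (Y ∖ C) ⊆ (Y ∩ C) ∪ (C ∖ Y).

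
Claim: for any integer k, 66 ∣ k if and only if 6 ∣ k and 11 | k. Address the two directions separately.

The biconditional holds.

(⟹) If 66 ∣ k, write k = 66q. Since 66 = 11·6, k = 6·(11q), so 6 ∣ k; and since 66 = 6·11, k = 11·(6q), so 11 ∣ k.

(⟸) Suppose 6 ∣ k and 11 ∣ k. Any common multiple of 6 and 11 is a multiple of their lcm; here gcd(6, 11) = 1, so lcm(6, 11) = 6·11 = 66, so 66 ∣ k.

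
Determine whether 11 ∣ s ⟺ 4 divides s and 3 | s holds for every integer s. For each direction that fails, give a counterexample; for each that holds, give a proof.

Neither implication holds.

(⟹) This fails: take s = 11. Certainly 11 ∣ 11, but 4 ∤ 11.

(⟸) This fails: take s = 12. Both 4 ∣ 12 and 3 ∣ 12, yet 12 is not a multiple of 11 (since 12 = 1·11 + 1), so 11 ∤ 12.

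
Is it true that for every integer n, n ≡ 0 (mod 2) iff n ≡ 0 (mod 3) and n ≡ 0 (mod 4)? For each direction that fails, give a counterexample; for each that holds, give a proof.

(⇒) fails; (⇐) holds.

[⇒] This fails: n = 2 gives 2 ≡ 0 (mod 2) but 2 ≡ 2 (mod 3), so the conjunction on the right does not hold.

[⇐] Conversely, if n ≡ 0 (mod 3) and n ≡ 0 (mod 4), then by the Chinese remainder theorem n ≡ 0 (mod 12). Since 0 ≡ 0 (mod 2) and 2 ∣ 12, we get n ≡ 0 (mod 2).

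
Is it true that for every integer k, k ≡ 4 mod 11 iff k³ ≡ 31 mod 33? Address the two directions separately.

Not equivalent: only (⇐) holds.

[⇒] This fails: take k = 15. Then 15 ≡ 4 (mod 11), but 15³ = 3375 ≡ 9 (mod 33), not 31.

[⇐] Conversely, the residues r modulo 33 with r³ ≡ 31 (mod 33) are exactly {4}, and each is ≡ 4 (mod 11).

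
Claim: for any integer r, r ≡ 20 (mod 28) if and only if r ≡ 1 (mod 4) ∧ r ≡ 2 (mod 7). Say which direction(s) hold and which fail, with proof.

(⇒) This fails: r = 20 gives 20 ≡ 20 (mod 28) but 20 ≡ 0 (mod 4), so the conjunction on the right does not hold.

(⇐) This fails: r = 9 satisfies both congruences on the right (9 ≡ 1 mod 4 and 9 ≡ 2 mod 7) yet 9 ≡ 9 (mod 28), not 20.

Both directions fail.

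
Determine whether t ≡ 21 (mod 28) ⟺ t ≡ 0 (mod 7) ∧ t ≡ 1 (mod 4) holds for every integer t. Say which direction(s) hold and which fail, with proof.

The biconditional holds.

(←) If t ≡ 0 (mod 7) and t ≡ 1 (mod 4), then by the Chinese remainder theorem t ≡ 21 (mod 28). This is exactly t ≡ 21 (mod 28).

(→) Suppose t ≡ 21 (mod 28); write t = 28j + 21. Since 7 ∣ 28, reducing mod 7 gives t ≡ 21 ≡ 0 (mod 7); since 4 ∣ 28, reducing mod 4 gives t ≡ 21 ≡ 1 (mod 4).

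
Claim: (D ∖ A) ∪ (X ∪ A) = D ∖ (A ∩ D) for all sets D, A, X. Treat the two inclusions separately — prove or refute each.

(⊆) This inclusion fails. Take D = ∅, A = {1}, X = ∅; then 1 ∈ (D ∖ A) ∪ (X ∪ A) but 1 ∉ D ∖ (A ∩ D).

(⊇) Let x ∈ D ∖ (A ∩ D). Then either x ∈ D and x ∉ A, X; or x ∈ D ∩ X and x ∉ A. In each case x ∈ (D ∖ A) ∪ (X ∪ A), so D ∖ (A ∩ D) ⊆ (D ∖ A) ∪ (X ∪ A).

The sets are not equal: only the reverse inclusion holds.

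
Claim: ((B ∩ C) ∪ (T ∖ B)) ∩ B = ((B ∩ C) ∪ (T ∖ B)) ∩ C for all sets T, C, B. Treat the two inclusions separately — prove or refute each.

(⊆) holds; (⊇) fails.

(⊆) Let x ∈ ((B ∩ C) ∪ (T ∖ B)) ∩ B. Then either x ∈ C ∩ B and x ∉ T; or x ∈ T ∩ C ∩ B. In each case x ∈ ((B ∩ C) ∪ (T ∖ B)) ∩ C, so ((B ∩ C) ∪ (T ∖ B)) ∩ B ⊆ ((B ∩ C) ∪ (T ∖ B)) ∩ C.

(⊇) This inclusion fails. Take T = {1}, C = {1}, B = ∅; then 1 ∈ ((B ∩ C) ∪ (T ∖ B)) ∩ C but 1 ∉ ((B ∩ C) ∪ (T ∖ B)) ∩ B.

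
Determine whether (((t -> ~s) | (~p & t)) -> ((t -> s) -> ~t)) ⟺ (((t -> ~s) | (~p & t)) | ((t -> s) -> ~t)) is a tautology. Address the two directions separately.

Neither direction holds.

(⟹) This fails. Under s = T, t = T, p = T, the left side is true but the right side is false.

(⟸) This fails. Under s = T, t = T, p = F, the left side is false but the right side is true.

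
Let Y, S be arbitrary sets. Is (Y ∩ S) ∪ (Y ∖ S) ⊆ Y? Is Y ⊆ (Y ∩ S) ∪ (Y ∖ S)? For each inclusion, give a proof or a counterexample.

(⊆) Let x ∈ (Y ∩ S) ∪ (Y ∖ S). Then either x ∈ Y and x ∉ S; or x ∈ Y ∩ S. In each case x ∈ Y, so (Y ∩ S) ∪ (Y ∖ S) ⊆ Y.

(⊇) Let x ∈ Y. Then either x ∈ Y and x ∉ S; or x ∈ Y ∩ S. In each case x ∈ (Y ∩ S) ∪ (Y ∖ S), so Y ⊆ (Y ∩ S) ∪ (Y ∖ S).

Both inclusions hold.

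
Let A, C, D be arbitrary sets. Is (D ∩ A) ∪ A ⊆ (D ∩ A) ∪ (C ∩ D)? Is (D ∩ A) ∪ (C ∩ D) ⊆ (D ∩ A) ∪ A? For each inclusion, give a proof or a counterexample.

Neither inclusion holds.

(⟹) This inclusion fails. Take A = {1}, C = ∅, D = ∅; then 1 ∈ (D ∩ A) ∪ A but 1 ∉ (D ∩ A) ∪ (C ∩ D).

(⟸) This inclusion fails. Take A = ∅, C = {1}, D = {1}; then 1 ∈ (D ∩ A) ∪ (C ∩ D) but 1 ∉ (D ∩ A) ∪ A.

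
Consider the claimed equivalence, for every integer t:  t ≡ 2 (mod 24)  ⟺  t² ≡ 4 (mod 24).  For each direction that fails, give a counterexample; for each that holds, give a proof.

Only the forward direction holds.

Forward direction. Suppose t ≡ 2 (mod 24). Write t = 24j + 2. Then (24j + 2)² = 576j² + 96j + 4 = 24(24j² + 4j) + 4, so t² ≡ 4 (mod 24).

Converse. This fails: take t = 10. Then 10² = 100 ≡ 4 (mod 24), yet 10 ≡ 10 (mod 24), not 2.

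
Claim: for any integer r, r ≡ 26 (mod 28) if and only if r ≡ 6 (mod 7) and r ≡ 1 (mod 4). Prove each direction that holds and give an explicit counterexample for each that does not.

(⇒) This fails: r = 26 gives 26 ≡ 26 (mod 28) but 26 ≡ 5 (mod 7), so the conjunction on the right does not hold.

(⇐) This fails: r = 13 satisfies both congruences on the right (13 ≡ 6 mod 7 and 13 ≡ 1 mod 4) yet 13 ≡ 13 (mod 28), not 26.

Neither implication holds.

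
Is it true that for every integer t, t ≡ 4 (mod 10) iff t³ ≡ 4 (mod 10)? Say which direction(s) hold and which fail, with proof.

Equivalent; both directions hold.

Forward direction. Suppose t ≡ 4 (mod 10). Write t = 10j + 4. Then (10j + 4)³ = 1000j³ + 1200j² + 480j + 64 = 10(100j³ + 120j² + 48j + 6) + 4, so t³ ≡ 4 (mod 10).

Converse. Suppose t³ ≡ 4 (mod 10). The only residue r in {0, …, 9} with r³ ≡ 4 (mod 10) is r = 4, so t ≡ 4 (mod 10).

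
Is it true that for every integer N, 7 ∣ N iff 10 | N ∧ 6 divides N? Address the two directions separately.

(⇒) fails and (⇐) fails.

(⟹) This fails: take N = 7. Certainly 7 ∣ 7, but 10 ∤ 7.

(⟸) This fails: take N = 30. Both 10 ∣ 30 and 6 ∣ 30, yet 30 is not a multiple of 7 (since 30 = 4·7 + 2), so 7 ∤ 30.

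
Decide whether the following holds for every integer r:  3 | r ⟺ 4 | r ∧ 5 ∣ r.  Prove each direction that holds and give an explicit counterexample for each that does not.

Neither implication holds.

[⇒] This fails: take r = 3. Certainly 3 ∣ 3, but 4 ∤ 3.

[⇐] This fails: take r = 20. Both 4 ∣ 20 and 5 ∣ 20, yet 20 is not a multiple of 3 (since 20 = 6·3 + 2), so 3 ∤ 20.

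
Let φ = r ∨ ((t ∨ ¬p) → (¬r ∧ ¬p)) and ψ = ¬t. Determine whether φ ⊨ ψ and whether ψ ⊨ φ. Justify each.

(⇒) This fails. Under t = T, p = F, r = F, the left side is true but the right side is false.

(⇐) Assume the antecedent. If t is true, the antecedent cannot hold. If t is false, r ∨ ((t ∨ ¬p) → (¬r ∧ ¬p)) reduces to true regardless of the other variables. Either way r ∨ ((t ∨ ¬p) → (¬r ∧ ¬p)) holds.

Only the reverse direction holds.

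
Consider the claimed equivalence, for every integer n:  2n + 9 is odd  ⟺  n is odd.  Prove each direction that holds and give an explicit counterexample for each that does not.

(⇒) This fails: take n = 2. Then 2n + 9 = 13, which is odd, yet n = 2 is even, not odd.

(⇐) Suppose n is odd. Since 2 is even, 2n is even for every n, so 2n + 9 has the same parity as 9, which is odd. Hence 2n + 9 is odd.

(⇒) fails; (⇐) holds.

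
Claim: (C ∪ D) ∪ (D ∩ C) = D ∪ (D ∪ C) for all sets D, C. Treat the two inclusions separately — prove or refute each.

(⊆) Let x ∈ (C ∪ D) ∪ (D ∩ C). Then either x ∈ D and x ∉ C; or x ∈ C and x ∉ D; or x ∈ D ∩ C. In each case x ∈ D ∪ (D ∪ C), so (C ∪ D) ∪ (D ∩ C) ⊆ D ∪ (D ∪ C).

(⊇) Let x ∈ D ∪ (D ∪ C). Then either x ∈ D and x ∉ C; or x ∈ C and x ∉ D; or x ∈ D ∩ C. In each case x ∈ (C ∪ D) ∪ (D ∩ C), so D ∪ (D ∪ C) ⊆ (C ∪ D) ∪ (D ∩ C).

Both inclusions hold; the sets are equal.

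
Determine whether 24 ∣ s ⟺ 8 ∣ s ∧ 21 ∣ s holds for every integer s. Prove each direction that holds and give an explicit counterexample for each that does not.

Only the converse holds.

(→) This fails: take s = 24. Certainly 24 ∣ 24, but 21 ∤ 24.

(←) Suppose 8 ∣ s and 21 ∣ s. Any common multiple of 8 and 21 is a multiple of their lcm; here gcd(8, 21) = 1, so lcm(8, 21) = 8·21 = 168, so 168 ∣ s. Since 24 ∣ 168, it follows that 24 ∣ s.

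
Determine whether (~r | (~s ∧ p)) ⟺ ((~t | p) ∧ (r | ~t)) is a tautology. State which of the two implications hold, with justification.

Neither direction holds.

Forward direction. This fails. Under p = F, r = F, s = F, t = T, the left side is true but the right side is false.

Converse. This fails. Under p = F, r = T, s = F, t = F, the left side is false but the right side is true.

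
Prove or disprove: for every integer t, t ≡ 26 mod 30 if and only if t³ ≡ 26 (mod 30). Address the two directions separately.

(⟸) Suppose t³ ≡ 26 (mod 30). The only residue r in {0, …, 29} with r³ ≡ 26 (mod 30) is r = 26, so t ≡ 26 (mod 30).

(⟹) Suppose t ≡ 26 mod 30. Write t = 30j + 26. Then (30j + 26)³ = 27000j³ + 70200j² + 60840j + 17576 = 30(900j³ + 2340j² + 2028j + 585) + 26, so t³ ≡ 26 (mod 30).

The biconditional holds.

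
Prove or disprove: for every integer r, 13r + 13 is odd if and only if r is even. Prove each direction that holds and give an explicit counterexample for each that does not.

The biconditional holds.

(⟹) Suppose 13r + 13 is odd. Since 13 is odd, 13r and r have the same parity, so 13r + 13 ≡ r + 13 (mod 2). As 13 is odd, 13r + 13 is odd exactly when r is even. Thus r is even.

(⟸) Conversely, suppose r is even; write r = 2j. Then 13r + 13 = 13·(2j) + 13 = 2·13j + 13, which is odd.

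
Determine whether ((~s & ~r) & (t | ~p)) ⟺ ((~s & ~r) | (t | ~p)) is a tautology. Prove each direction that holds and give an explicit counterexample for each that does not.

Not equivalent: only (⇒) holds.

(←) This fails. Under p = T, t = F, s = F, r = F, the left side is false but the right side is true.

(→) Assume the antecedent. If p is true, the antecedent forces (p = T, t = T, s = F, r = F), and (~s & ~r) | (t | ~p) holds there. If p is false, (~s & ~r) | (t | ~p) reduces to true regardless of the other variables. Either way (~s & ~r) | (t | ~p) holds.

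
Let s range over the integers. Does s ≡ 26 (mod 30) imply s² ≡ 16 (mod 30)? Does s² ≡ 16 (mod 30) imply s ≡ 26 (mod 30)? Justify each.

(⟹) Suppose s ≡ 26 (mod 30). Write s = 30j + 26. Then (30j + 26)² = 900j² + 1560j + 676 = 30(30j² + 52j + 22) + 16, so s² ≡ 16 (mod 30).

(⟸) This fails: take s = 4. Then 4² = 16 ≡ 16 (mod 30), yet 4 ≡ 4 (mod 30), not 26.

The forward direction holds; the converse fails.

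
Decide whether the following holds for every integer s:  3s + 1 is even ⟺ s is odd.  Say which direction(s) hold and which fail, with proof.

Both directions hold.

(⟸) Suppose s is odd; write s = 2j + 1. Then 3s + 1 = 3·(2j + 1) + 1 = 2·3j + 4, which is even.

(⟹) Suppose 3s + 1 is even. Since 3 is odd, 3s and s have the same parity, so 3s + 1 ≡ s + 1 (mod 2). As 1 is odd, 3s + 1 is even exactly when s is odd. Thus s is odd.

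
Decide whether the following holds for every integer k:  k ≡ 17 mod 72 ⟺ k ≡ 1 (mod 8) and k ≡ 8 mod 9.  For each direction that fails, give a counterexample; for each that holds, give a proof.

The biconditional holds.

(⟹) Suppose k ≡ 17 (mod 72); write k = 72j + 17. Since 8 ∣ 72, reducing mod 8 gives k ≡ 17 ≡ 1 (mod 8); since 9 ∣ 72, reducing mod 9 gives k ≡ 17 ≡ 8 (mod 9).

(⟸) Conversely, if k ≡ 1 (mod 8) and k ≡ 8 (mod 9), then by the Chinese remainder theorem k ≡ 17 (mod 72). This is exactly k ≡ 17 (mod 72).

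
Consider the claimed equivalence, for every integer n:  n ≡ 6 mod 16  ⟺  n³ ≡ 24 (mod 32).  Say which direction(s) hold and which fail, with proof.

Not equivalent: only (⇒) holds.

[⇒] Suppose n ≡ 6 (mod 16). Working modulo 32, n ∈ {6, 22}; for each such r, r³ ≡ 24 (mod 32).

[⇐] This fails: take n = 14. Then 14³ = 2744 ≡ 24 (mod 32), yet 14 ≡ 14 (mod 16), not 6.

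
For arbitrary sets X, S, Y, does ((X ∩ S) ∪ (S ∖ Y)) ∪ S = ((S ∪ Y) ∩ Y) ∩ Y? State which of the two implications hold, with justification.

(⟹) This inclusion fails. Take X = ∅, S = {1}, Y = ∅; then 1 ∈ ((X ∩ S) ∪ (S ∖ Y)) ∪ S but 1 ∉ ((S ∪ Y) ∩ Y) ∩ Y.

(⟸) This inclusion fails. Take X = ∅, S = ∅, Y = {1}; then 1 ∈ ((S ∪ Y) ∩ Y) ∩ Y but 1 ∉ ((X ∩ S) ∪ (S ∖ Y)) ∪ S.

Neither inclusion holds.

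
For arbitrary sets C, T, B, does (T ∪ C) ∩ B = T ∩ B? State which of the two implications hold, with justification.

(⊆) fails; (⊇) holds.

(⟹) This inclusion fails. Take C = {1}, T = ∅, B = {1}; then 1 ∈ (T ∪ C) ∩ B but 1 ∉ T ∩ B.

(⟸) Let x ∈ T ∩ B. Then either x ∈ T ∩ B and x ∉ C; or x ∈ C ∩ T ∩ B. In each case x ∈ (T ∪ C) ∩ B, so T ∩ B ⊆ (T ∪ C) ∩ B.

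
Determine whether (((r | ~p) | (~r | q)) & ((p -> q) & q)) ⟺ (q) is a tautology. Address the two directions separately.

Both directions hold.

[⇒] Assume the antecedent. If r is true, the antecedent forces (r = T, q = T, p = F) or (r = T, q = T, p = T), and q holds there. If r is false, the antecedent forces (r = F, q = T, p = F) or (r = F, q = T, p = T), and q holds there. Either way q holds.

[⇐] Assume the antecedent. If r is true, the antecedent forces (r = T, q = T, p = F) or (r = T, q = T, p = T), and the consequent holds there. If r is false, the antecedent forces (r = F, q = T, p = F) or (r = F, q = T, p = T), and the consequent holds there. Either way the consequent holds.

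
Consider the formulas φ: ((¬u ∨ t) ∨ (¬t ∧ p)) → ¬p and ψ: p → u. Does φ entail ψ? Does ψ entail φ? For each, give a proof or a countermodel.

(→) Assume the antecedent. If p is true, the antecedent cannot hold. If p is false, p → u reduces to true regardless of the other variables. Either way p → u holds.

(←) This fails. Under p = T, u = T, t = F, the left side is false but the right side is true.

Only the forward direction holds.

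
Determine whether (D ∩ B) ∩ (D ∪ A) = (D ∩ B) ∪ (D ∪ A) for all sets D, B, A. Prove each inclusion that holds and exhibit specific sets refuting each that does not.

Only the forward inclusion holds.

Reverse inclusion. This inclusion fails. Take D = {1}, B = ∅, A = ∅; then 1 ∈ (D ∩ B) ∪ (D ∪ A) but 1 ∉ (D ∩ B) ∩ (D ∪ A).

Forward inclusion. Let x ∈ (D ∩ B) ∩ (D ∪ A). Then either x ∈ D ∩ B and x ∉ A; or x ∈ D ∩ B ∩ A. In each case x ∈ (D ∩ B) ∪ (D ∪ A), so (D ∩ B) ∩ (D ∪ A) ⊆ (D ∩ B) ∪ (D ∪ A).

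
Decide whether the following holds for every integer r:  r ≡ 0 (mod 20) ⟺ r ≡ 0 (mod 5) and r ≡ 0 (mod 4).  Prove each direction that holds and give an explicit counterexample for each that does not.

(⇒) Suppose r ≡ 0 (mod 20); write r = 20j + 0. Since 5 ∣ 20, reducing mod 5 gives r ≡ 0 (mod 5); since 4 ∣ 20, reducing mod 4 gives r ≡ 0 (mod 4).

(⇐) Conversely, if r ≡ 0 (mod 5) and r ≡ 0 (mod 4), then by the Chinese remainder theorem r ≡ 0 (mod 20). This is exactly r ≡ 0 (mod 20).

The biconditional holds.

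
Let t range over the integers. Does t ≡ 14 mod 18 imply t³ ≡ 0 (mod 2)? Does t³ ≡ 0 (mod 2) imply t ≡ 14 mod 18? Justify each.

Forward direction. Suppose t ≡ 14 (mod 18). Then t³ ≡ 14³ = 2744 (mod 18), and since 2 ∣ 18, also t³ ≡ 0 (mod 2).

Converse. This fails: take t = 0. Then 0³ = 0 ≡ 0 (mod 2), yet 0 ≡ 0 (mod 18), not 14.

Only the forward direction holds.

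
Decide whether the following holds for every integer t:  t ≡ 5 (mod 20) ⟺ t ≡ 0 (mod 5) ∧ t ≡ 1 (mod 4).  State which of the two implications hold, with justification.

(⇒) Suppose t ≡ 5 (mod 20); write t = 20j + 5. Since 5 ∣ 20, reducing mod 5 gives t ≡ 5 ≡ 0 (mod 5); since 4 ∣ 20, reducing mod 4 gives t ≡ 5 ≡ 1 (mod 4).

(⇐) Conversely, if t ≡ 0 (mod 5) and t ≡ 1 (mod 4), then by the Chinese remainder theorem t ≡ 5 (mod 20). This is exactly t ≡ 5 (mod 20).

Both directions hold.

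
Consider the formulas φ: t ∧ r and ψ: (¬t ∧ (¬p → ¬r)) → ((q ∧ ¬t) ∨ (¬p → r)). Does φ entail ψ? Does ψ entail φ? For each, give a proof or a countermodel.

(→) Assume the antecedent. If q is true, the consequent reduces to true regardless of the other variables. If q is false, the antecedent forces (q = F, r = T, t = T, p = F) or (q = F, r = T, t = T, p = T), and the consequent holds there. Either way the consequent holds.

(←) This fails. Under q = T, r = F, t = F, p = F, the left side is false but the right side is true.

Only the forward direction holds.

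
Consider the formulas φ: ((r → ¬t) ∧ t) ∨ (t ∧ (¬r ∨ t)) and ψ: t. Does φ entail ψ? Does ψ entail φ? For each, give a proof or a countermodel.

(⟹) Assume the antecedent. If r is true, the antecedent forces (r = T, t = T), and t holds there. If r is false, the antecedent forces (r = F, t = T), and t holds there. Either way t holds.

(⟸) Assume the antecedent. If r is true, the antecedent forces (r = T, t = T), and the consequent holds there. If r is false, the antecedent forces (r = F, t = T), and the consequent holds there. Either way the consequent holds.

Both implications hold.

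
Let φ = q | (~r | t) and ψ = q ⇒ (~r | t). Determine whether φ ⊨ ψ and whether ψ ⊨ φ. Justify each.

Neither direction holds.

Forward direction. This fails. Under r = T, t = F, q = T, the left side is true but the right side is false.

Converse. This fails. Under r = T, t = F, q = F, the left side is false but the right side is true.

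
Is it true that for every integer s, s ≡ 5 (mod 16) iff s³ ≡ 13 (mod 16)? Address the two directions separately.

The biconditional holds.

[⇐] Suppose s³ ≡ 13 (mod 16). The only residue r in {0, …, 15} with r³ ≡ 13 (mod 16) is r = 5, so s ≡ 5 (mod 16).

[⇒] Suppose s ≡ 5 (mod 16). Write s = 16j + 5. Then (16j + 5)³ = 4096j³ + 3840j² + 1200j + 125 = 16(256j³ + 240j² + 75j + 7) + 13, so s³ ≡ 13 (mod 16).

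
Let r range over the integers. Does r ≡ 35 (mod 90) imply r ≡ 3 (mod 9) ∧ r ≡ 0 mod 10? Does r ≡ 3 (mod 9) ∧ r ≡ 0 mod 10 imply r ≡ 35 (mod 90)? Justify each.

Both directions fail.

(⟹) This fails: r = 35 gives 35 ≡ 35 (mod 90) but 35 ≡ 8 (mod 9), so the conjunction on the right does not hold.

(⟸) This fails: r = 30 satisfies both congruences on the right (30 ≡ 3 mod 9 and 30 ≡ 0 mod 10) yet 30 ≡ 30 (mod 90), not 35.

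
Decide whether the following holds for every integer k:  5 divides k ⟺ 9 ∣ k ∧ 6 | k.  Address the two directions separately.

(⇒) This fails: take k = 5. Certainly 5 ∣ 5, but 9 ∤ 5.

(⇐) This fails: take k = 18. Both 9 ∣ 18 and 6 ∣ 18, yet 18 is not a multiple of 5 (since 18 = 3·5 + 3), so 5 ∤ 18.

Neither direction holds.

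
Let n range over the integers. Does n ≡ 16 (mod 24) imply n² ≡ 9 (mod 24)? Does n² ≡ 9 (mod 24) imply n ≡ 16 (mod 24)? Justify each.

Forward direction. This fails: take n = 16. Then 16 ≡ 16 (mod 24), but 16² = 256 ≡ 16 (mod 24), not 9.

Converse. This fails: take n = 3. Then 3² = 9 ≡ 9 (mod 24), yet 3 ≡ 3 (mod 24), not 16.

Both directions fail.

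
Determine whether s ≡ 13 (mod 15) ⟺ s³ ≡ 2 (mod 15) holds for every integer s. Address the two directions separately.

Both directions fail.

(⟹) This fails: take s = 13. Then 13 ≡ 13 (mod 15), but 13³ = 2197 ≡ 7 (mod 15), not 2.

(⟸) This fails: take s = 8. Then 8³ = 512 ≡ 2 (mod 15), yet 8 ≡ 8 (mod 15), not 13.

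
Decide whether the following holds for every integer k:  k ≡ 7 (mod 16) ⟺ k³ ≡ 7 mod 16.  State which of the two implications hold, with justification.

Both directions hold; the statement is true.

(⇒) Suppose k ≡ 7 (mod 16). Write k = 16j + 7. Then (16j + 7)³ = 4096j³ + 5376j² + 2352j + 343 = 16(256j³ + 336j² + 147j + 21) + 7, so k³ ≡ 7 (mod 16).

(⇐) Conversely, suppose k³ ≡ 7 (mod 16). The only residue r in {0, …, 15} with r³ ≡ 7 (mod 16) is r = 7, so k ≡ 7 (mod 16).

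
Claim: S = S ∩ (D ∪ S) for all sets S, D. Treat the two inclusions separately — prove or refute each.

Both inclusions hold.

(⟸) Let x ∈ S ∩ (D ∪ S). Then either x ∈ S and x ∉ D; or x ∈ S ∩ D. In each case x ∈ S, so S ∩ (D ∪ S) ⊆ S.

(⟹) Let x ∈ S. Then either x ∈ S and x ∉ D; or x ∈ S ∩ D. In each case x ∈ S ∩ (D ∪ S), so S ⊆ S ∩ (D ∪ S).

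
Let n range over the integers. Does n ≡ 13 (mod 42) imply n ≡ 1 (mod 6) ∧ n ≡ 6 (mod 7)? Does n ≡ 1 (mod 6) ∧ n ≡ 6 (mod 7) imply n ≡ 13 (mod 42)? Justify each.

(⟸) If n ≡ 1 (mod 6) and n ≡ 6 (mod 7), then by the Chinese remainder theorem n ≡ 13 (mod 42). This is exactly n ≡ 13 (mod 42).

(⟹) Suppose n ≡ 13 (mod 42); write n = 42j + 13. Since 6 ∣ 42, reducing mod 6 gives n ≡ 13 ≡ 1 (mod 6); since 7 ∣ 42, reducing mod 7 gives n ≡ 13 ≡ 6 (mod 7).

The biconditional holds.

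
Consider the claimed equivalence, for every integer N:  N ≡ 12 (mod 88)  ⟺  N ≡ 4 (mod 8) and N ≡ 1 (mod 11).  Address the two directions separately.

Equivalent; both directions hold.

[⇐] If N ≡ 4 (mod 8) and N ≡ 1 (mod 11), then by the Chinese remainder theorem N ≡ 12 (mod 88). This is exactly N ≡ 12 (mod 88).

[⇒] Suppose N ≡ 12 (mod 88); write N = 88j + 12. Since 8 ∣ 88, reducing mod 8 gives N ≡ 12 ≡ 4 (mod 8); since 11 ∣ 88, reducing mod 11 gives N ≡ 12 ≡ 1 (mod 11).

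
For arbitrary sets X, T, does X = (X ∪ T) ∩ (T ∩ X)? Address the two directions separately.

(⊆) This inclusion fails. Take X = {1}, T = ∅; then 1 ∈ X but 1 ∉ (X ∪ T) ∩ (T ∩ X).

(⊇) Let x ∈ (X ∪ T) ∩ (T ∩ X). Then x ∈ X ∩ T, from which x ∈ X.

Only the reverse inclusion holds.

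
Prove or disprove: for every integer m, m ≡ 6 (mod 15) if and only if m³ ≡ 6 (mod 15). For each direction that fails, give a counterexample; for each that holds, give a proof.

(⇒) Suppose m ≡ 6 (mod 15). Write m = 15j + 6. Then (15j + 6)³ = 3375j³ + 4050j² + 1620j + 216 = 15(225j³ + 270j² + 108j + 14) + 6, so m³ ≡ 6 (mod 15).

(⇐) Conversely, suppose m³ ≡ 6 (mod 15). The only residue r in {0, …, 14} with r³ ≡ 6 (mod 15) is r = 6, so m ≡ 6 (mod 15).

Both implications hold.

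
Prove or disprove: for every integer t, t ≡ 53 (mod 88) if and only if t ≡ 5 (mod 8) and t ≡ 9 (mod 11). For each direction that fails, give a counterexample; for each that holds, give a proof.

Equivalent; both directions hold.

[⇒] Suppose t ≡ 53 (mod 88); write t = 88j + 53. Since 8 ∣ 88, reducing mod 8 gives t ≡ 53 ≡ 5 (mod 8); since 11 ∣ 88, reducing mod 11 gives t ≡ 53 ≡ 9 (mod 11).

[⇐] Conversely, if t ≡ 5 (mod 8) and t ≡ 9 (mod 11), then by the Chinese remainder theorem t ≡ 53 (mod 88). This is exactly t ≡ 53 (mod 88).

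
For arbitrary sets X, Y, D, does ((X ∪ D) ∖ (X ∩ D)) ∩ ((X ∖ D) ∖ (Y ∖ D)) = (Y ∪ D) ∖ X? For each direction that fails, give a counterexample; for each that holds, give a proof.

Neither inclusion holds.

(⊆) This inclusion fails. Take X = {1}, Y = ∅, D = ∅; then 1 ∈ ((X ∪ D) ∖ (X ∩ D)) ∩ ((X ∖ D) ∖ (Y ∖ D)) but 1 ∉ (Y ∪ D) ∖ X.

(⊇) This inclusion fails. Take X = ∅, Y = {1}, D = ∅; then 1 ∈ (Y ∪ D) ∖ X but 1 ∉ ((X ∪ D) ∖ (X ∩ D)) ∩ ((X ∖ D) ∖ (Y ∖ D)).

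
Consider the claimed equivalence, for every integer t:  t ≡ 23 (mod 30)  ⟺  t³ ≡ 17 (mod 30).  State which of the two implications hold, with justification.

(⇐) Suppose t³ ≡ 17 (mod 30). The only residue r in {0, …, 29} with r³ ≡ 17 (mod 30) is r = 23, so t ≡ 23 (mod 30).

(⇒) Suppose t ≡ 23 (mod 30). Write t = 30j + 23. Then (30j + 23)³ = 27000j³ + 62100j² + 47610j + 12167 = 30(900j³ + 2070j² + 1587j + 405) + 17, so t³ ≡ 17 (mod 30).

Both implications hold.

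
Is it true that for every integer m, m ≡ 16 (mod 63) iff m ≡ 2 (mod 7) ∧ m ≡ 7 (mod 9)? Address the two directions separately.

Both directions hold; the statement is true.

(⟹) Suppose m ≡ 16 (mod 63); write m = 63j + 16. Since 7 ∣ 63, reducing mod 7 gives m ≡ 16 ≡ 2 (mod 7); since 9 ∣ 63, reducing mod 9 gives m ≡ 16 ≡ 7 (mod 9).

(⟸) Conversely, if m ≡ 2 (mod 7) and m ≡ 7 (mod 9), then by the Chinese remainder theorem m ≡ 16 (mod 63). This is exactly m ≡ 16 (mod 63).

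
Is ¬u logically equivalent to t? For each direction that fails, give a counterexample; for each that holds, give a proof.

Neither implication holds.

[⇒] This fails. Under t = F, u = F, the left side is true but the right side is false.

[⇐] This fails. Under t = T, u = T, the left side is false but the right side is true.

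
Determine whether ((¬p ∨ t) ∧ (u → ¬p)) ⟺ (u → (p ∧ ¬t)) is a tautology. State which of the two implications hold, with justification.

(⟹) This fails. Under u = T, t = F, p = F, the left side is true but the right side is false.

(⟸) This fails. Under u = F, t = F, p = T, the left side is false but the right side is true.

Neither implication holds.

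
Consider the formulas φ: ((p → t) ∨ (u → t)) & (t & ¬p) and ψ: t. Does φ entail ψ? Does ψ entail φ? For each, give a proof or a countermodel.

Only the forward implication holds.

(→) Assume the antecedent. If p is true, the antecedent cannot hold. If p is false, the antecedent forces (p = F, t = T, u = F) or (p = F, t = T, u = T), and t holds there. Either way t holds.

(←) This fails. Under p = T, t = T, u = F, the left side is false but the right side is true.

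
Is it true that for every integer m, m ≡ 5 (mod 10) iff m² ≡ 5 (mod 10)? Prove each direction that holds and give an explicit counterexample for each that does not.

Both implications hold.

[⇐] For the converse, argue contrapositively. If m ≢ 5 (mod 10), then m is congruent to one of 0, 1, 2, 3, 4, 6, 7, 8, 9 modulo 10, and these give m² ≡ 0, 1, 4, 9, 6, 6, 9, 4, 1 respectively — never 5.

[⇒] Suppose m ≡ 5 (mod 10). Write m = 10j + 5. Then (10j + 5)² = 100j² + 100j + 25 = 10(10j² + 10j + 2) + 5, so m² ≡ 5 (mod 10).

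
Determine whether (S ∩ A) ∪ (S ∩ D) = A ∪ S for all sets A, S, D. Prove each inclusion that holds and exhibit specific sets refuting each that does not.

Reverse inclusion. This inclusion fails. Take A = {1}, S = ∅, D = ∅; then 1 ∈ A ∪ S but 1 ∉ (S ∩ A) ∪ (S ∩ D).

Forward inclusion. Let x ∈ (S ∩ A) ∪ (S ∩ D). Then either x ∈ A ∩ S and x ∉ D; or x ∈ S ∩ D and x ∉ A; or x ∈ A ∩ S ∩ D. In each case x ∈ A ∪ S, so (S ∩ A) ∪ (S ∩ D) ⊆ A ∪ S.

(⊆) holds; (⊇) fails.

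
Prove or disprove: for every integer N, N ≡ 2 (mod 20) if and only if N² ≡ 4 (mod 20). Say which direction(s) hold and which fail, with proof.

Converse. This fails: take N = 8. Then 8² = 64 ≡ 4 (mod 20), yet 8 ≡ 8 (mod 20), not 2.

Forward direction. Suppose N ≡ 2 (mod 20). Write N = 20j + 2. Then (20j + 2)² = 400j² + 80j + 4 = 20(20j² + 4j) + 4, so N² ≡ 4 (mod 20).

(⇒) holds; (⇐) fails.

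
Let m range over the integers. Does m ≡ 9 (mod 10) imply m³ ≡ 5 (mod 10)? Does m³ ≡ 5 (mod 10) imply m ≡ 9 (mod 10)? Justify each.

Both directions fail.

[⇒] This fails: take m = 9. Then 9 ≡ 9 (mod 10), but 9³ = 729 ≡ 9 (mod 10), not 5.

[⇐] This fails: take m = 5. Then 5³ = 125 ≡ 5 (mod 10), yet 5 ≡ 5 (mod 10), not 9.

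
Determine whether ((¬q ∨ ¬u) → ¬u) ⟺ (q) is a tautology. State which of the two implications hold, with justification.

Not equivalent: only (⇐) holds.

(⟹) This fails. Under q = F, u = F, the left side is true but the right side is false.

(⟸) Assume the antecedent. If q is true, (¬q ∨ ¬u) → ¬u reduces to true regardless of the other variables. If q is false, the antecedent cannot hold. Either way (¬q ∨ ¬u) → ¬u holds.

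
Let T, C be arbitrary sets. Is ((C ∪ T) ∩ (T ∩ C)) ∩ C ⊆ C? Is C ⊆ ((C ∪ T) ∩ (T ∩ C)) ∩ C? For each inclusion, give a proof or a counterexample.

Reverse inclusion. This inclusion fails. Take T = ∅, C = {1}; then 1 ∈ C but 1 ∉ ((C ∪ T) ∩ (T ∩ C)) ∩ C.

Forward inclusion. Let x ∈ ((C ∪ T) ∩ (T ∩ C)) ∩ C. Then x ∈ T ∩ C, from which x ∈ C.

(⊆) holds; (⊇) fails.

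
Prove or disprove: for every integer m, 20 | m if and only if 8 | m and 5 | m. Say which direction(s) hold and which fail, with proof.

The forward direction fails; the converse holds.

(⇒) This fails: take m = 20. Certainly 20 ∣ 20, but 8 ∤ 20.

(⇐) Suppose 8 ∣ m and 5 ∣ m. Any common multiple of 8 and 5 is a multiple of their lcm; here gcd(8, 5) = 1, so lcm(8, 5) = 8·5 = 40, so 40 ∣ m. Since 20 ∣ 40, it follows that 20 ∣ m.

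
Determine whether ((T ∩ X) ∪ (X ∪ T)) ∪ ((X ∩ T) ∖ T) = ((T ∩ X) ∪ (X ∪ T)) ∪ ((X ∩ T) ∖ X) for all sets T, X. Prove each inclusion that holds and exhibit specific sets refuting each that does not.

Both inclusions hold.

(⊇) Let x ∈ ((T ∩ X) ∪ (X ∪ T)) ∪ ((X ∩ T) ∖ X). Then either x ∈ T and x ∉ X; or x ∈ X and x ∉ T; or x ∈ T ∩ X. In each case x ∈ ((T ∩ X) ∪ (X ∪ T)) ∪ ((X ∩ T) ∖ T), so ((T ∩ X) ∪ (X ∪ T)) ∪ ((X ∩ T) ∖ X) ⊆ ((T ∩ X) ∪ (X ∪ T)) ∪ ((X ∩ T) ∖ T).

(⊆) Let x ∈ ((T ∩ X) ∪ (X ∪ T)) ∪ ((X ∩ T) ∖ T). Then either x ∈ T and x ∉ X; or x ∈ X and x ∉ T; or x ∈ T ∩ X. In each case x ∈ ((T ∩ X) ∪ (X ∪ T)) ∪ ((X ∩ T) ∖ X), so ((T ∩ X) ∪ (X ∪ T)) ∪ ((X ∩ T) ∖ T) ⊆ ((T ∩ X) ∪ (X ∪ T)) ∪ ((X ∩ T) ∖ X).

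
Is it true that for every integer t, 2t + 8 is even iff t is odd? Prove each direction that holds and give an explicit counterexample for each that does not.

The forward direction fails; the converse holds.

(→) This fails: take t = 4. Then 2t + 8 = 16, which is even, yet t = 4 is even, not odd.

(←) Suppose t is odd. Since 2 is even, 2t is even for every t, so 2t + 8 has the same parity as 8, which is even. Hence 2t + 8 is even.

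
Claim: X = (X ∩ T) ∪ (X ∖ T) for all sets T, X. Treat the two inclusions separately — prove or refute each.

(⟹) Let x ∈ X. Then either x ∈ X and x ∉ T; or x ∈ T ∩ X. In each case x ∈ (X ∩ T) ∪ (X ∖ T), so X ⊆ (X ∩ T) ∪ (X ∖ T).

(⟸) Let x ∈ (X ∩ T) ∪ (X ∖ T). Then either x ∈ X and x ∉ T; or x ∈ T ∩ X. In each case x ∈ X, so (X ∩ T) ∪ (X ∖ T) ⊆ X.

The two sets are equal.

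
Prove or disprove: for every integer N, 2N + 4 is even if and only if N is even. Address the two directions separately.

Forward direction. This fails: take N = 7. Then 2N + 4 = 18, which is even, yet N = 7 is odd, not even.

Converse. Suppose N is even. Since 2 is even, 2N is even for every N, so 2N + 4 has the same parity as 4, which is even. Hence 2N + 4 is even.

(⇒) fails; (⇐) holds.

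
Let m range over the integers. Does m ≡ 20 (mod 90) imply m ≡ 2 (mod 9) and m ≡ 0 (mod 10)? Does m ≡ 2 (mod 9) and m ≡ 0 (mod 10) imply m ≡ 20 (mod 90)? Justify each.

The biconditional holds.

Forward direction. Suppose m ≡ 20 (mod 90); write m = 90j + 20. Since 9 ∣ 90, reducing mod 9 gives m ≡ 20 ≡ 2 (mod 9); since 10 ∣ 90, reducing mod 10 gives m ≡ 20 ≡ 0 (mod 10).

Converse. If m ≡ 2 (mod 9) and m ≡ 0 (mod 10), then by the Chinese remainder theorem m ≡ 20 (mod 90). This is exactly m ≡ 20 (mod 90).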